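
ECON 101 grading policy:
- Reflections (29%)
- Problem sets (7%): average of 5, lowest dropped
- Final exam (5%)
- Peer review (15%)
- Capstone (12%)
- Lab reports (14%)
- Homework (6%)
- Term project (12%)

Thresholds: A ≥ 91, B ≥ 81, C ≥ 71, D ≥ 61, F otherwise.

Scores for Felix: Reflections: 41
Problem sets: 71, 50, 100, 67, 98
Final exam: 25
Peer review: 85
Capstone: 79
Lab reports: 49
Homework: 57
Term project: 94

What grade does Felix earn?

D

Problem sets: drop 50 → average of remaining 4 = 336/4 = 84
Weighted total:
  Reflections 41 × 0.29 = 11.89
  Problem sets 84 × 0.07 = 5.88
  Final exam 25 × 0.05 = 1.25
  Peer review 85 × 0.15 = 12.75
  Capstone 79 × 0.12 = 9.48
  Lab reports 49 × 0.14 = 6.86
  Homework 57 × 0.06 = 3.42
  Term project 94 × 0.12 = 11.28
Sum = 62.81
62.81 is ≥ 61 and < 71 → D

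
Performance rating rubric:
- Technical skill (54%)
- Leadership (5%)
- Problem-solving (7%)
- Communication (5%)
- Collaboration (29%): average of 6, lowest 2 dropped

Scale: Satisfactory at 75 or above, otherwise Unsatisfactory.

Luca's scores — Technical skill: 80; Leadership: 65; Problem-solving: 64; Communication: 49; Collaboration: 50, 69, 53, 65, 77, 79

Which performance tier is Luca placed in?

Collaboration: drop 50, 53 → average of remaining 4 = 290/4 = 72.5
Weighted total:
  Technical skill 80 × 0.54 = 43.2
  Leadership 65 × 0.05 = 3.25
  Problem-solving 64 × 0.07 = 4.48
  Communication 49 × 0.05 = 2.45
  Collaboration 72.5 × 0.29 = 21.025
Sum = 74.405
74.405 < 75 → Unsatisfactory

Unsatisfactory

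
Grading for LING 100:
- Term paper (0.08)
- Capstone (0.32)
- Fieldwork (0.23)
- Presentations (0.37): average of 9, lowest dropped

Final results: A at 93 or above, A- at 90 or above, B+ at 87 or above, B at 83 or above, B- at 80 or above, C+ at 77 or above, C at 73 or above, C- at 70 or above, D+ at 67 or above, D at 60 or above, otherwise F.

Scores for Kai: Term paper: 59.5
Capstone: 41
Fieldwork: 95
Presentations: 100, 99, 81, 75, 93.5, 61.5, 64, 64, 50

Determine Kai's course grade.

Presentations: drop 50 → average of remaining 8 = 638/8 = 79.75
Weighted total:
  Term paper 59.5 × 0.08 = 4.76
  Capstone 41 × 0.32 = 13.12
  Fieldwork 95 × 0.23 = 21.85
  Presentations 79.75 × 0.37 = 29.5075
Sum = 69.2375
69.2375 is ≥ 67 and < 70 → D+

D+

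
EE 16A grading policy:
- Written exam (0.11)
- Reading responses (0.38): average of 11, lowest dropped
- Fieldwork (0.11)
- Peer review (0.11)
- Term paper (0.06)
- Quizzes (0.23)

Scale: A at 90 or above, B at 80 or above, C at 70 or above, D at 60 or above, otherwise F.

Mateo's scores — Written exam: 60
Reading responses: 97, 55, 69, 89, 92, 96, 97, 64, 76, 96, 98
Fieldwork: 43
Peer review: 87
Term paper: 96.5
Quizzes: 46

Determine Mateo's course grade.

Reading responses: drop 55 → average of remaining 10 = 874/10 = 87.4
Weighted total:
  Written exam 60 × 0.11 = 6.6
  Reading responses 87.4 × 0.38 = 33.212
  Fieldwork 43 × 0.11 = 4.73
  Peer review 87 × 0.11 = 9.57
  Term paper 96.5 × 0.06 = 5.79
  Quizzes 46 × 0.23 = 10.58
Sum = 70.482
70.482 is ≥ 70 and < 80 → C

C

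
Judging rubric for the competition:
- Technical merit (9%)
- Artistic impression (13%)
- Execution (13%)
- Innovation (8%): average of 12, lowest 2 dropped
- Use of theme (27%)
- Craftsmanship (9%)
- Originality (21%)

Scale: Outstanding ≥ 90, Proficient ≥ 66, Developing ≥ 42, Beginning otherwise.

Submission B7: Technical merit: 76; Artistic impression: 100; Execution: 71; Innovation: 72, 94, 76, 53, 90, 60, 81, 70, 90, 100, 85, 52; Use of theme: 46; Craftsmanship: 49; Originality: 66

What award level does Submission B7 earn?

Proficient

Innovation: drop 52, 53 → average of remaining 10 = 818/10 = 81.8
Weighted total:
  Technical merit 76 × 0.09 = 6.84
  Artistic impression 100 × 0.13 = 13
  Execution 71 × 0.13 = 9.23
  Innovation 81.8 × 0.08 = 6.544
  Use of theme 46 × 0.27 = 12.42
  Craftsmanship 49 × 0.09 = 4.41
  Originality 66 × 0.21 = 13.86
Sum = 66.304
66.304 is ≥ 66 and < 90 → Proficient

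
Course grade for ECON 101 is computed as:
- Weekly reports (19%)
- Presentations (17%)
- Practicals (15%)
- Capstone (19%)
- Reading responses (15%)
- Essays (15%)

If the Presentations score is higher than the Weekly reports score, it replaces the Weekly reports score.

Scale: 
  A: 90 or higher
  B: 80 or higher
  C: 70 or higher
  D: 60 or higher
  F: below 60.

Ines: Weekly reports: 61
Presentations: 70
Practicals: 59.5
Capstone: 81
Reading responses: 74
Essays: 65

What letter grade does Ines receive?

Presentations (70) > Weekly reports (61), so Weekly reports counts as 70.
Weighted total:
  Weekly reports 70 × 0.19 = 13.3
  Presentations 70 × 0.17 = 11.9
  Practicals 59.5 × 0.15 = 8.925
  Capstone 81 × 0.19 = 15.39
  Reading responses 74 × 0.15 = 11.1
  Essays 65 × 0.15 = 9.75
Sum = 70.365
70.365 is ≥ 70 and < 80 → C

C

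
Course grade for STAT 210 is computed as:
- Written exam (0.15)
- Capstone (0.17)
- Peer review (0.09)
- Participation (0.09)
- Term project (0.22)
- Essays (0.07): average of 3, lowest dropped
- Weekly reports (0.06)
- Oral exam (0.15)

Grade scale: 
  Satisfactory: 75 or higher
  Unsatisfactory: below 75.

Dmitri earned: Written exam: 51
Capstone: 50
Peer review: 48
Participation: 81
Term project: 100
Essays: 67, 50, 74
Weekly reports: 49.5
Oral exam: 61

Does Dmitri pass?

Unsatisfactory

Essays: drop 50 → average of remaining 2 = 141/2 = 70.5
Weighted total:
  Written exam 51 × 0.15 = 7.65
  Capstone 50 × 0.17 = 8.5
  Peer review 48 × 0.09 = 4.32
  Participation 81 × 0.09 = 7.29
  Term project 100 × 0.22 = 22
  Essays 70.5 × 0.07 = 4.935
  Weekly reports 49.5 × 0.06 = 2.97
  Oral exam 61 × 0.15 = 9.15
Sum = 66.815
66.815 < 75 → Unsatisfactory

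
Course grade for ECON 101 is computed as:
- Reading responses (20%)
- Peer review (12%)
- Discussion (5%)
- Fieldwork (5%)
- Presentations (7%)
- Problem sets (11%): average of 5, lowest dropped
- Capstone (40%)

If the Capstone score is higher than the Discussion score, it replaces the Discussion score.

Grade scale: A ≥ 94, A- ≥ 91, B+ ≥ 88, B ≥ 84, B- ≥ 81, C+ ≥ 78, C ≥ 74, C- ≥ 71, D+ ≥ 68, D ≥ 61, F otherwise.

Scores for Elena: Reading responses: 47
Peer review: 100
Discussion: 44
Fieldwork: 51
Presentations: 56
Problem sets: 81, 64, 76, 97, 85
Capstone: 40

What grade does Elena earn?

F

Problem sets: drop 64 → average of remaining 4 = 339/4 = 84.75
Capstone (40) ≤ Discussion (44), so Discussion stays at 44.
Weighted total:
  Reading responses 47 × 0.2 = 9.4
  Peer review 100 × 0.12 = 12
  Discussion 44 × 0.05 = 2.2
  Fieldwork 51 × 0.05 = 2.55
  Presentations 56 × 0.07 = 3.92
  Problem sets 84.75 × 0.11 = 9.3225
  Capstone 40 × 0.4 = 16
Sum = 55.3925
55.3925 < 61 → F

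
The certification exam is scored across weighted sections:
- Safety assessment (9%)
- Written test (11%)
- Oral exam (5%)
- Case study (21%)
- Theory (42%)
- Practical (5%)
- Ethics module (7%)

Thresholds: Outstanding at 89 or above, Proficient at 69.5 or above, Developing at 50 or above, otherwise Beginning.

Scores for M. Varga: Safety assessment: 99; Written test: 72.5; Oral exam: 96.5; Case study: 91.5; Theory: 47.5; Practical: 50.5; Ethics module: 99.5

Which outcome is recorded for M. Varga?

Weighted total:
  Safety assessment 99 × 0.09 = 8.91
  Written test 72.5 × 0.11 = 7.975
  Oral exam 96.5 × 0.05 = 4.825
  Case study 91.5 × 0.21 = 19.215
  Theory 47.5 × 0.42 = 19.95
  Practical 50.5 × 0.05 = 2.525
  Ethics module 99.5 × 0.07 = 6.965
Sum = 70.365
70.365 is ≥ 69.5 and < 89 → Proficient

Proficient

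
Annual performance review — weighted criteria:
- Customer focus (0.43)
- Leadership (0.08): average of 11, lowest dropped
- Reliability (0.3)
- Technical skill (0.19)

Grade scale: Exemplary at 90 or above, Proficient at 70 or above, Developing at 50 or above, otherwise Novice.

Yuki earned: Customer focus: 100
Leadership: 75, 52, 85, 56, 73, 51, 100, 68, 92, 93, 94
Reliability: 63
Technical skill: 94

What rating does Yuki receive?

Leadership: drop 51 → average of remaining 10 = 788/10 = 78.8
Weighted total:
  Customer focus 100 × 0.43 = 43
  Leadership 78.8 × 0.08 = 6.304
  Reliability 63 × 0.3 = 18.9
  Technical skill 94 × 0.19 = 17.86
Sum = 86.064
86.064 is ≥ 70 and < 90 → Proficient

Proficient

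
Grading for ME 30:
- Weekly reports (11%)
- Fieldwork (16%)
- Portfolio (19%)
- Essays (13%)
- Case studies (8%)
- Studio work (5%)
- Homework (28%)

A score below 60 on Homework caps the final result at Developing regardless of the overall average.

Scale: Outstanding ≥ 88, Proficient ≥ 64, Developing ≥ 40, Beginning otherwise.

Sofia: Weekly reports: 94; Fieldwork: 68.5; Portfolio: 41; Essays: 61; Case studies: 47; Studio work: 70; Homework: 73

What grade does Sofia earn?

Proficient

Homework score 73 ≥ 60: minimum met.
Weighted total:
  Weekly reports 94 × 0.11 = 10.34
  Fieldwork 68.5 × 0.16 = 10.96
  Portfolio 41 × 0.19 = 7.79
  Essays 61 × 0.13 = 7.93
  Case studies 47 × 0.08 = 3.76
  Studio work 70 × 0.05 = 3.5
  Homework 73 × 0.28 = 20.44
Sum = 64.72
64.72 is ≥ 64 and < 88 → Proficient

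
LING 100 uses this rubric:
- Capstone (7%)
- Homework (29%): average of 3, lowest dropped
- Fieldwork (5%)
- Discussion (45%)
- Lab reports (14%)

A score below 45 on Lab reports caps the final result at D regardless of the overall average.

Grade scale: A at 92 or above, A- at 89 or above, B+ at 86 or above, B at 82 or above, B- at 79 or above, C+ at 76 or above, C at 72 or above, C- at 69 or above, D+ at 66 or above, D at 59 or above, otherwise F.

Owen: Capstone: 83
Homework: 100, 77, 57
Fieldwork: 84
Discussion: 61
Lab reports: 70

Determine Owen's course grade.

Homework: drop 57 → average of remaining 2 = 177/2 = 88.5
Lab reports score 70 ≥ 45: minimum met.
Weighted total:
  Capstone 83 × 0.07 = 5.81
  Homework 88.5 × 0.29 = 25.665
  Fieldwork 84 × 0.05 = 4.2
  Discussion 61 × 0.45 = 27.45
  Lab reports 70 × 0.14 = 9.8
Sum = 72.925
72.925 is ≥ 72 and < 76 → C

C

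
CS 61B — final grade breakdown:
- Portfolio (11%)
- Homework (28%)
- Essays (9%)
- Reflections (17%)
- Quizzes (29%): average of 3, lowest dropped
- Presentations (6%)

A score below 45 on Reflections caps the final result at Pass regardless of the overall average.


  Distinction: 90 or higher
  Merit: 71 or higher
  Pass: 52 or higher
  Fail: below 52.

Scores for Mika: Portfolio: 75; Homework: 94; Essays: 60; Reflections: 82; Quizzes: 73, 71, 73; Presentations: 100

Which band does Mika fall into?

Merit

Quizzes: drop 71 → average of remaining 2 = 146/2 = 73
Reflections score 82 ≥ 45: minimum met.
Weighted total:
  Portfolio 75 × 0.11 = 8.25
  Homework 94 × 0.28 = 26.32
  Essays 60 × 0.09 = 5.4
  Reflections 82 × 0.17 = 13.94
  Quizzes 73 × 0.29 = 21.17
  Presentations 100 × 0.06 = 6
Sum = 81.08
81.08 is ≥ 71 and < 90 → Merit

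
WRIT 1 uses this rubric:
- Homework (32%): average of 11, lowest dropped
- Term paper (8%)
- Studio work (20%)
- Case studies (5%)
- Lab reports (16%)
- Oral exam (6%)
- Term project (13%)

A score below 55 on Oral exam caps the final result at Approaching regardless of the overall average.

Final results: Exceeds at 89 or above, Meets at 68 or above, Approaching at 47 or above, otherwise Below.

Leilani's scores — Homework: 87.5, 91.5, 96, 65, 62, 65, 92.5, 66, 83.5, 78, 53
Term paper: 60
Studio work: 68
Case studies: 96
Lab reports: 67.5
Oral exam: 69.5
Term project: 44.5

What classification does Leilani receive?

Meets

Homework: drop 53 → average of remaining 10 = 787/10 = 78.7
Oral exam score 69.5 ≥ 55: minimum met.
Weighted total:
  Homework 78.7 × 0.32 = 25.184
  Term paper 60 × 0.08 = 4.8
  Studio work 68 × 0.2 = 13.6
  Case studies 96 × 0.05 = 4.8
  Lab reports 67.5 × 0.16 = 10.8
  Oral exam 69.5 × 0.06 = 4.17
  Term project 44.5 × 0.13 = 5.785
Sum = 69.139
69.139 is ≥ 68 and < 89 → Meets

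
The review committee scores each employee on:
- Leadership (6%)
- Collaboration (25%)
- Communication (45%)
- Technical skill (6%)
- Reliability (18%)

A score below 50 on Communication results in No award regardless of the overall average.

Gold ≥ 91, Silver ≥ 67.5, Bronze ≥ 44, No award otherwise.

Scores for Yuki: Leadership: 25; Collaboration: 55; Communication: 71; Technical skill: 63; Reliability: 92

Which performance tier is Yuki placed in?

Communication score 71 ≥ 50: minimum met.
Weighted total:
  Leadership 25 × 0.06 = 1.5
  Collaboration 55 × 0.25 = 13.75
  Communication 71 × 0.45 = 31.95
  Technical skill 63 × 0.06 = 3.78
  Reliability 92 × 0.18 = 16.56
Sum = 67.54
67.54 is ≥ 67.5 and < 91 → Silver

Silver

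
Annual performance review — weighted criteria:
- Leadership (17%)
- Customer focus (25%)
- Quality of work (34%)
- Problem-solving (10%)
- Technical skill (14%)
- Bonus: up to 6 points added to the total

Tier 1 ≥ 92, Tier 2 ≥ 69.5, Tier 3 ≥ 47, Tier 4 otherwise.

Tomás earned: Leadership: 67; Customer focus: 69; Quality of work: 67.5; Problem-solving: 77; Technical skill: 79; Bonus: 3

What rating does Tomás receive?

Weighted total:
  Leadership 67 × 0.17 = 11.39
  Customer focus 69 × 0.25 = 17.25
  Quality of work 67.5 × 0.34 = 22.95
  Problem-solving 77 × 0.1 = 7.7
  Technical skill 79 × 0.14 = 11.06
Sum = 70.35
Bonus: 70.35 + 3 = 73.35
73.35 is ≥ 69.5 and < 92 → Tier 2

Tier 2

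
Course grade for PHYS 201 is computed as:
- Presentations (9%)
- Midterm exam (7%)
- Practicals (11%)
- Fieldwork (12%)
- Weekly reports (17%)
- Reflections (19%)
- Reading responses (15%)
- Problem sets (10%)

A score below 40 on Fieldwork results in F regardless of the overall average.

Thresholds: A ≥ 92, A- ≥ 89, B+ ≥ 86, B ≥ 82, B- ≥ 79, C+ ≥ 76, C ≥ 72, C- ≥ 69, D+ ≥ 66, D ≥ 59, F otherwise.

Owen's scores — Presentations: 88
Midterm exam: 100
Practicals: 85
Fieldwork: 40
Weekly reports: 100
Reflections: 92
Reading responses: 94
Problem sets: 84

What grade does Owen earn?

Fieldwork score 40 ≥ 40: minimum met.
Weighted total:
  Presentations 88 × 0.09 = 7.92
  Midterm exam 100 × 0.07 = 7
  Practicals 85 × 0.11 = 9.35
  Fieldwork 40 × 0.12 = 4.8
  Weekly reports 100 × 0.17 = 17
  Reflections 92 × 0.19 = 17.48
  Reading responses 94 × 0.15 = 14.1
  Problem sets 84 × 0.1 = 8.4
Sum = 86.05
86.05 is ≥ 86 and < 89 → B+

B+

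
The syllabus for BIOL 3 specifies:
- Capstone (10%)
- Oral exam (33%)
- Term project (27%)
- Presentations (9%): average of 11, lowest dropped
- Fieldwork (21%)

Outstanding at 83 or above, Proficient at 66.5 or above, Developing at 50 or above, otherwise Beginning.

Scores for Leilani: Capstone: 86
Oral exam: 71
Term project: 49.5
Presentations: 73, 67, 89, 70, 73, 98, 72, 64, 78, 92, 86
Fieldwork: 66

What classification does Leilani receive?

Developing

Presentations: drop 64 → average of remaining 10 = 798/10 = 79.8
Weighted total:
  Capstone 86 × 0.1 = 8.6
  Oral exam 71 × 0.33 = 23.43
  Term project 49.5 × 0.27 = 13.365
  Presentations 79.8 × 0.09 = 7.182
  Fieldwork 66 × 0.21 = 13.86
Sum = 66.437
66.437 is ≥ 50 and < 66.5 → Developing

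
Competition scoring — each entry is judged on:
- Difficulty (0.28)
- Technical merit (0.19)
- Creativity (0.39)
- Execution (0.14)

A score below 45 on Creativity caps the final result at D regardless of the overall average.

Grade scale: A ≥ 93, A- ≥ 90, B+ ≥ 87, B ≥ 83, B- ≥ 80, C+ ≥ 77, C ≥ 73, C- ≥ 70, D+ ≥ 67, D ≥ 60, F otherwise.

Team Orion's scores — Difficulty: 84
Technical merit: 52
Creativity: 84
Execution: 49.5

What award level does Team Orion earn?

Creativity score 84 ≥ 45: minimum met.
Weighted total:
  Difficulty 84 × 0.28 = 23.52
  Technical merit 52 × 0.19 = 9.88
  Creativity 84 × 0.39 = 32.76
  Execution 49.5 × 0.14 = 6.93
Sum = 73.09
73.09 is ≥ 73 and < 77 → C

C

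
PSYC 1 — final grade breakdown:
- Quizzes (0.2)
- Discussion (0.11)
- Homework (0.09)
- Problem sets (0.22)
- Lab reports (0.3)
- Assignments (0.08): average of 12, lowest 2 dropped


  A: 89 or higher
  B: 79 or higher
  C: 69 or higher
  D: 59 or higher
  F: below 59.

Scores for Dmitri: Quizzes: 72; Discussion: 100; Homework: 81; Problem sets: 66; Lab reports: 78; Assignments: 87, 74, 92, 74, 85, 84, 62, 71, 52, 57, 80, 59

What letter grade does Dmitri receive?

C

Assignments: drop 52, 57 → average of remaining 10 = 768/10 = 76.8
Weighted total:
  Quizzes 72 × 0.2 = 14.4
  Discussion 100 × 0.11 = 11
  Homework 81 × 0.09 = 7.29
  Problem sets 66 × 0.22 = 14.52
  Lab reports 78 × 0.3 = 23.4
  Assignments 76.8 × 0.08 = 6.144
Sum = 76.754
76.754 is ≥ 69 and < 79 → C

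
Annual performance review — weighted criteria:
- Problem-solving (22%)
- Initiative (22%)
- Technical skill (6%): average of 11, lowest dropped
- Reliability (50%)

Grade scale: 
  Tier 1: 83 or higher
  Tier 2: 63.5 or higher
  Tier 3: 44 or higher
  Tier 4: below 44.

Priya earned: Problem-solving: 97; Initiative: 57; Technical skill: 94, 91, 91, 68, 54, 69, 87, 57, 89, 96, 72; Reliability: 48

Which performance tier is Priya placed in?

Technical skill: drop 54 → average of remaining 10 = 814/10 = 81.4
Weighted total:
  Problem-solving 97 × 0.22 = 21.34
  Initiative 57 × 0.22 = 12.54
  Technical skill 81.4 × 0.06 = 4.884
  Reliability 48 × 0.5 = 24
Sum = 62.764
62.764 is ≥ 44 and < 63.5 → Tier 3

Tier 3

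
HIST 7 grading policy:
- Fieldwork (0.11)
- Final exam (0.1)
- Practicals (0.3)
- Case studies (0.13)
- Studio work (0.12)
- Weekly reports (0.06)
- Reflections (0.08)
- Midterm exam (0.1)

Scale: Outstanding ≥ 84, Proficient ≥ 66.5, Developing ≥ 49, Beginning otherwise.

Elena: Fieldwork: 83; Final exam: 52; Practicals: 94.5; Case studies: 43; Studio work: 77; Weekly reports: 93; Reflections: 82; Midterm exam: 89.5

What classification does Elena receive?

Weighted total:
  Fieldwork 83 × 0.11 = 9.13
  Final exam 52 × 0.1 = 5.2
  Practicals 94.5 × 0.3 = 28.35
  Case studies 43 × 0.13 = 5.59
  Studio work 77 × 0.12 = 9.24
  Weekly reports 93 × 0.06 = 5.58
  Reflections 82 × 0.08 = 6.56
  Midterm exam 89.5 × 0.1 = 8.95
Sum = 78.6
78.6 is ≥ 66.5 and < 84 → Proficient

Proficient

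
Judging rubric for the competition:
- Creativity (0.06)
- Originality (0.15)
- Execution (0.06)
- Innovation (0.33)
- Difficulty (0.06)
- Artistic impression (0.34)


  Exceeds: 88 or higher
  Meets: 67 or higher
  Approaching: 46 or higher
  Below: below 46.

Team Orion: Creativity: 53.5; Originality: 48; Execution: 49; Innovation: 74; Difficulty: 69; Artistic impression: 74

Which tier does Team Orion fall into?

Meets

Weighted total:
  Creativity 53.5 × 0.06 = 3.21
  Originality 48 × 0.15 = 7.2
  Execution 49 × 0.06 = 2.94
  Innovation 74 × 0.33 = 24.42
  Difficulty 69 × 0.06 = 4.14
  Artistic impression 74 × 0.34 = 25.16
Sum = 67.07
67.07 is ≥ 67 and < 88 → Meets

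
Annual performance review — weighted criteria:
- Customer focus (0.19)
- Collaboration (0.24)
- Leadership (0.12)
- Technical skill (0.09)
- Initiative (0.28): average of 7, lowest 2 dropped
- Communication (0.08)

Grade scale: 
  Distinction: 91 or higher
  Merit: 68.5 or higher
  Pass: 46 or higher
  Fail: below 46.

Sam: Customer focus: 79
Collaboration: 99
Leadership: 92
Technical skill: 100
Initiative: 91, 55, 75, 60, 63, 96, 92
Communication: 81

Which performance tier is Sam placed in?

Merit

Initiative: drop 55, 60 → average of remaining 5 = 417/5 = 83.4
Weighted total:
  Customer focus 79 × 0.19 = 15.01
  Collaboration 99 × 0.24 = 23.76
  Leadership 92 × 0.12 = 11.04
  Technical skill 100 × 0.09 = 9
  Initiative 83.4 × 0.28 = 23.352
  Communication 81 × 0.08 = 6.48
Sum = 88.642
88.642 is ≥ 68.5 and < 91 → Merit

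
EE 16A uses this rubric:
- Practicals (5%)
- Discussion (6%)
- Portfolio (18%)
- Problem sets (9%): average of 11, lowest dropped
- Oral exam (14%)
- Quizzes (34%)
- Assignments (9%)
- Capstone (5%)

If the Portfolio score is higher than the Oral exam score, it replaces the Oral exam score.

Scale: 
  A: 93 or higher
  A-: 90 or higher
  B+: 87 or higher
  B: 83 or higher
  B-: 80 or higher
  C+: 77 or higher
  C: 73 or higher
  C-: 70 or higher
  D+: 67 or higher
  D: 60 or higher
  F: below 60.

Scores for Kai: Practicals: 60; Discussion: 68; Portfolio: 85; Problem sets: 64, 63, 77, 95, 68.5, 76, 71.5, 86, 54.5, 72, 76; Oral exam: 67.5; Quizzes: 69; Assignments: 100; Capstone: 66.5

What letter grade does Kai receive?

Problem sets: drop 54.5 → average of remaining 10 = 749/10 = 74.9
Portfolio (85) > Oral exam (67.5), so Oral exam counts as 85.
Weighted total:
  Practicals 60 × 0.05 = 3
  Discussion 68 × 0.06 = 4.08
  Portfolio 85 × 0.18 = 15.3
  Problem sets 74.9 × 0.09 = 6.741
  Oral exam 85 × 0.14 = 11.9
  Quizzes 69 × 0.34 = 23.46
  Assignments 100 × 0.09 = 9
  Capstone 66.5 × 0.05 = 3.325
Sum = 76.806
76.806 is ≥ 73 and < 77 → C

C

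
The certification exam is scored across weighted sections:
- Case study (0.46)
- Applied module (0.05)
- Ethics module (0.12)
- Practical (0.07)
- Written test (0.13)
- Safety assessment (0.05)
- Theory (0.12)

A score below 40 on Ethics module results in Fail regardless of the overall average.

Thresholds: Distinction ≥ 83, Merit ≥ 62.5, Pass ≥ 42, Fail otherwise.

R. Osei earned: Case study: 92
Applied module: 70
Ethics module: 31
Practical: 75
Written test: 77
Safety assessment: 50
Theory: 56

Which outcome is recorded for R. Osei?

Ethics module score 31 < 40: minimum not met.
Weighted total:
  Case study 92 × 0.46 = 42.32
  Applied module 70 × 0.05 = 3.5
  Ethics module 31 × 0.12 = 3.72
  Practical 75 × 0.07 = 5.25
  Written test 77 × 0.13 = 10.01
  Safety assessment 50 × 0.05 = 2.5
  Theory 56 × 0.12 = 6.72
Sum = 74.02
Because the Ethics module minimum was not met, the result is Fail.

Fail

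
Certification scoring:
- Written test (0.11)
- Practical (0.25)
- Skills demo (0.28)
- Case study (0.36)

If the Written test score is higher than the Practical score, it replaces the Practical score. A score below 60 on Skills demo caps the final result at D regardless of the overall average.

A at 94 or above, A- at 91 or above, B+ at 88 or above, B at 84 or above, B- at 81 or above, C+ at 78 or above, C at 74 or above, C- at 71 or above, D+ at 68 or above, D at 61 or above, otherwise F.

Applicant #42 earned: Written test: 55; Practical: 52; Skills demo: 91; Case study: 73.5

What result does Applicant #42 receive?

C-

Written test (55) > Practical (52), so Practical counts as 55.
Skills demo score 91 ≥ 60: minimum met.
Weighted total:
  Written test 55 × 0.11 = 6.05
  Practical 55 × 0.25 = 13.75
  Skills demo 91 × 0.28 = 25.48
  Case study 73.5 × 0.36 = 26.46
Sum = 71.74
71.74 is ≥ 71 and < 74 → C-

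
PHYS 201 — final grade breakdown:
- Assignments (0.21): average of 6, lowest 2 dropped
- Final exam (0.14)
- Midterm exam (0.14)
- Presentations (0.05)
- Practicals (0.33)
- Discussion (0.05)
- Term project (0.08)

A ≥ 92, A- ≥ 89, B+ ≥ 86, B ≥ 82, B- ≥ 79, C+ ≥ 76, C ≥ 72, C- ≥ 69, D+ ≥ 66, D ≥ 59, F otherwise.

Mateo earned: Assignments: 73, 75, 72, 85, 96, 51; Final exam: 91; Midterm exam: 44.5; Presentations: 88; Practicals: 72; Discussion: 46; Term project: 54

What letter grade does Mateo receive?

C-

Assignments: drop 51, 72 → average of remaining 4 = 329/4 = 82.25
Weighted total:
  Assignments 82.25 × 0.21 = 17.2725
  Final exam 91 × 0.14 = 12.74
  Midterm exam 44.5 × 0.14 = 6.23
  Presentations 88 × 0.05 = 4.4
  Practicals 72 × 0.33 = 23.76
  Discussion 46 × 0.05 = 2.3
  Term project 54 × 0.08 = 4.32
Sum = 71.0225
71.0225 is ≥ 69 and < 72 → C-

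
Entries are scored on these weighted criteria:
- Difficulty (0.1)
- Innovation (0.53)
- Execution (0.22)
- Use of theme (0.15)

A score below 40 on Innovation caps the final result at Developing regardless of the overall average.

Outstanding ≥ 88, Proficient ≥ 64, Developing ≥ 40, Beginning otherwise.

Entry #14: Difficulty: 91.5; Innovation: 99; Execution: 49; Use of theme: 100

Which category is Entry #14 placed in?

Innovation score 99 ≥ 40: minimum met.
Weighted total:
  Difficulty 91.5 × 0.1 = 9.15
  Innovation 99 × 0.53 = 52.47
  Execution 49 × 0.22 = 10.78
  Use of theme 100 × 0.15 = 15
Sum = 87.4
87.4 is ≥ 64 and < 88 → Proficient

Proficient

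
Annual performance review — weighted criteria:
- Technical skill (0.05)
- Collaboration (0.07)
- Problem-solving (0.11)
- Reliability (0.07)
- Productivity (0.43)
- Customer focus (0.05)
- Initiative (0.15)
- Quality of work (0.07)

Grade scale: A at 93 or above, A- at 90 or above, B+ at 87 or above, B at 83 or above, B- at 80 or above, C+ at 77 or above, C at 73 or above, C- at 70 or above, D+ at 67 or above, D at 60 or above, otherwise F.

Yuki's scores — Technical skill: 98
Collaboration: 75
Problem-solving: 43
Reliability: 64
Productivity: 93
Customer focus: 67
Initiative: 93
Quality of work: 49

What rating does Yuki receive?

Weighted total:
  Technical skill 98 × 0.05 = 4.9
  Collaboration 75 × 0.07 = 5.25
  Problem-solving 43 × 0.11 = 4.73
  Reliability 64 × 0.07 = 4.48
  Productivity 93 × 0.43 = 39.99
  Customer focus 67 × 0.05 = 3.35
  Initiative 93 × 0.15 = 13.95
  Quality of work 49 × 0.07 = 3.43
Sum = 80.08
80.08 is ≥ 80 and < 83 → B-

B-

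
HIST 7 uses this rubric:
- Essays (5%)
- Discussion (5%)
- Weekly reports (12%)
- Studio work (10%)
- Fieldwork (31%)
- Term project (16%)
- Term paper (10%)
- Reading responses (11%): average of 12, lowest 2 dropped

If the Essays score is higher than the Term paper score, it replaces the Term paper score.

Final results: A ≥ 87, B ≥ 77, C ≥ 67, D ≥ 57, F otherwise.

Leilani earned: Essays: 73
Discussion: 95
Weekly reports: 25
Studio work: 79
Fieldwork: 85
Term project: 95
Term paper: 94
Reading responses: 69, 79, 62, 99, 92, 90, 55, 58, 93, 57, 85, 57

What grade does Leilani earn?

Reading responses: drop 55, 57 → average of remaining 10 = 784/10 = 78.4
Essays (73) ≤ Term paper (94), so Term paper stays at 94.
Weighted total:
  Essays 73 × 0.05 = 3.65
  Discussion 95 × 0.05 = 4.75
  Weekly reports 25 × 0.12 = 3
  Studio work 79 × 0.1 = 7.9
  Fieldwork 85 × 0.31 = 26.35
  Term project 95 × 0.16 = 15.2
  Term paper 94 × 0.1 = 9.4
  Reading responses 78.4 × 0.11 = 8.624
Sum = 78.874
78.874 is ≥ 77 and < 87 → B

B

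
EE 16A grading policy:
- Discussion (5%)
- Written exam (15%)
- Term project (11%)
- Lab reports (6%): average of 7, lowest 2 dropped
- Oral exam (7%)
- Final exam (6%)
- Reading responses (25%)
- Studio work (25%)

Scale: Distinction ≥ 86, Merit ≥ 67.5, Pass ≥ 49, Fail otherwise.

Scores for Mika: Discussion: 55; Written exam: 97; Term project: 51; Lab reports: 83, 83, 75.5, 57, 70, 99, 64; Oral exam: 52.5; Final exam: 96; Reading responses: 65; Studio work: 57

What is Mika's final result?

Lab reports: drop 57, 64 → average of remaining 5 = 410.5/5 = 82.1
Weighted total:
  Discussion 55 × 0.05 = 2.75
  Written exam 97 × 0.15 = 14.55
  Term project 51 × 0.11 = 5.61
  Lab reports 82.1 × 0.06 = 4.926
  Oral exam 52.5 × 0.07 = 3.675
  Final exam 96 × 0.06 = 5.76
  Reading responses 65 × 0.25 = 16.25
  Studio work 57 × 0.25 = 14.25
Sum = 67.771
67.771 is ≥ 67.5 and < 86 → Merit

Merit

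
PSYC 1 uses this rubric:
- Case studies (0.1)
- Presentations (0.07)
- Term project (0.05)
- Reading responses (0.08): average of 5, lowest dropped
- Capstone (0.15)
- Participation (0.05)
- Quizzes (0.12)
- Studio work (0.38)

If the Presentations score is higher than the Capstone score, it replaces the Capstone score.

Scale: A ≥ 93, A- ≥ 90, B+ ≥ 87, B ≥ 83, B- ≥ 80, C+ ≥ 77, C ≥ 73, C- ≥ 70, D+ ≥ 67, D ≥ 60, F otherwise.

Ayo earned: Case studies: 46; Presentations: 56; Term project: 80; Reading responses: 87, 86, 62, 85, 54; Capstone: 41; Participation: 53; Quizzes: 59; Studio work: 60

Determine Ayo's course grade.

F

Reading responses: drop 54 → average of remaining 4 = 320/4 = 80
Presentations (56) > Capstone (41), so Capstone counts as 56.
Weighted total:
  Case studies 46 × 0.1 = 4.6
  Presentations 56 × 0.07 = 3.92
  Term project 80 × 0.05 = 4
  Reading responses 80 × 0.08 = 6.4
  Capstone 56 × 0.15 = 8.4
  Participation 53 × 0.05 = 2.65
  Quizzes 59 × 0.12 = 7.08
  Studio work 60 × 0.38 = 22.8
Sum = 59.85
59.85 < 60 → F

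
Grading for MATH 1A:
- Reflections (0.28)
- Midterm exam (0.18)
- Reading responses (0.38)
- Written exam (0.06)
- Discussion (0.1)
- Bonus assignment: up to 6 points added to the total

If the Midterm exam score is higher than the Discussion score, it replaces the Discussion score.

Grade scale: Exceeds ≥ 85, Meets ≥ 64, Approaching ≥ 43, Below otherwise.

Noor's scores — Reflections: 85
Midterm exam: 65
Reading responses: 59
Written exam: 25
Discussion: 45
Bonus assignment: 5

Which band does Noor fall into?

Midterm exam (65) > Discussion (45), so Discussion counts as 65.
Weighted total:
  Reflections 85 × 0.28 = 23.8
  Midterm exam 65 × 0.18 = 11.7
  Reading responses 59 × 0.38 = 22.42
  Written exam 25 × 0.06 = 1.5
  Discussion 65 × 0.1 = 6.5
Sum = 65.92
Bonus assignment: 65.92 + 5 = 70.92
70.92 is ≥ 64 and < 85 → Meets

Meets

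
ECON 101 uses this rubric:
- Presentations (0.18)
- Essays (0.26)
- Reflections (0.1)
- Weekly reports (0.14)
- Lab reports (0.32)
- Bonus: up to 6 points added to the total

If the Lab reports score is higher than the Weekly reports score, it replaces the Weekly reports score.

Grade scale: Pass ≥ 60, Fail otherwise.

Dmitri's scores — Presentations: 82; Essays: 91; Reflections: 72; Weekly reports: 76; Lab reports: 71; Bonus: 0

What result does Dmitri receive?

Pass

Lab reports (71) ≤ Weekly reports (76), so Weekly reports stays at 76.
Weighted total:
  Presentations 82 × 0.18 = 14.76
  Essays 91 × 0.26 = 23.66
  Reflections 72 × 0.1 = 7.2
  Weekly reports 76 × 0.14 = 10.64
  Lab reports 71 × 0.32 = 22.72
Sum = 78.98
Bonus: 78.98 + 0 = 78.98
78.98 ≥ 60 → Pass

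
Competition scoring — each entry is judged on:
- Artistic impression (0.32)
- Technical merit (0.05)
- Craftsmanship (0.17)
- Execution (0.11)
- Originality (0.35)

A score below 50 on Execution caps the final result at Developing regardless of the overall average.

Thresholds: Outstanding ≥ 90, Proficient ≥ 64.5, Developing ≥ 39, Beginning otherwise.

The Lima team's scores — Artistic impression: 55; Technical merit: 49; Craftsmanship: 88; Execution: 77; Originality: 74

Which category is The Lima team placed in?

Proficient

Execution score 77 ≥ 50: minimum met.
Weighted total:
  Artistic impression 55 × 0.32 = 17.6
  Technical merit 49 × 0.05 = 2.45
  Craftsmanship 88 × 0.17 = 14.96
  Execution 77 × 0.11 = 8.47
  Originality 74 × 0.35 = 25.9
Sum = 69.38
69.38 is ≥ 64.5 and < 90 → Proficient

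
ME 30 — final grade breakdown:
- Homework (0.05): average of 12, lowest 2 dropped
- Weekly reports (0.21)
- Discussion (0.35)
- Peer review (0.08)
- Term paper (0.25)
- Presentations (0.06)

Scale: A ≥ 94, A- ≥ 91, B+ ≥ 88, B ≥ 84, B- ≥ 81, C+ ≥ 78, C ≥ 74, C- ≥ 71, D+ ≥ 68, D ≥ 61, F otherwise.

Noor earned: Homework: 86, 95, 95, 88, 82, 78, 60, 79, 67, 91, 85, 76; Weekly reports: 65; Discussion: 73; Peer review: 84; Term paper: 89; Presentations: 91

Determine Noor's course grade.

C

Homework: drop 60, 67 → average of remaining 10 = 855/10 = 85.5
Weighted total:
  Homework 85.5 × 0.05 = 4.275
  Weekly reports 65 × 0.21 = 13.65
  Discussion 73 × 0.35 = 25.55
  Peer review 84 × 0.08 = 6.72
  Term paper 89 × 0.25 = 22.25
  Presentations 91 × 0.06 = 5.46
Sum = 77.905
77.905 is ≥ 74 and < 78 → C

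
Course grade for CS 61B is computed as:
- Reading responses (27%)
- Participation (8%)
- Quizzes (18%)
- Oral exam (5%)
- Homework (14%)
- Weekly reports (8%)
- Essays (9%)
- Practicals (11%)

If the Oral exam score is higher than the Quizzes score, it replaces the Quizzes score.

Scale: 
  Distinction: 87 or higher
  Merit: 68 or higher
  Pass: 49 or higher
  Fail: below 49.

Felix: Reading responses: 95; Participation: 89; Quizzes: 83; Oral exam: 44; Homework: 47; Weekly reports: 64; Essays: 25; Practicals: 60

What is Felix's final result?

Merit

Oral exam (44) ≤ Quizzes (83), so Quizzes stays at 83.
Weighted total:
  Reading responses 95 × 0.27 = 25.65
  Participation 89 × 0.08 = 7.12
  Quizzes 83 × 0.18 = 14.94
  Oral exam 44 × 0.05 = 2.2
  Homework 47 × 0.14 = 6.58
  Weekly reports 64 × 0.08 = 5.12
  Essays 25 × 0.09 = 2.25
  Practicals 60 × 0.11 = 6.6
Sum = 70.46
70.46 is ≥ 68 and < 87 → Merit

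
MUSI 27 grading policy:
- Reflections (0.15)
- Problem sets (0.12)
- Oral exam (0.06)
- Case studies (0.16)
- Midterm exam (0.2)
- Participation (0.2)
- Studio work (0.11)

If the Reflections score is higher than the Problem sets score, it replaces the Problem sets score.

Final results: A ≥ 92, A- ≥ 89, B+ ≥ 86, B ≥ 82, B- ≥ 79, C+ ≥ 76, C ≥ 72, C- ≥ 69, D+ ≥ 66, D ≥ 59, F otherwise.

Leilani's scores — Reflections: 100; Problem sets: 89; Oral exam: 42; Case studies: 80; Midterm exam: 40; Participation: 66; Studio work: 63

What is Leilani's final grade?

Reflections (100) > Problem sets (89), so Problem sets counts as 100.
Weighted total:
  Reflections 100 × 0.15 = 15
  Problem sets 100 × 0.12 = 12
  Oral exam 42 × 0.06 = 2.52
  Case studies 80 × 0.16 = 12.8
  Midterm exam 40 × 0.2 = 8
  Participation 66 × 0.2 = 13.2
  Studio work 63 × 0.11 = 6.93
Sum = 70.45
70.45 is ≥ 69 and < 72 → C-

C-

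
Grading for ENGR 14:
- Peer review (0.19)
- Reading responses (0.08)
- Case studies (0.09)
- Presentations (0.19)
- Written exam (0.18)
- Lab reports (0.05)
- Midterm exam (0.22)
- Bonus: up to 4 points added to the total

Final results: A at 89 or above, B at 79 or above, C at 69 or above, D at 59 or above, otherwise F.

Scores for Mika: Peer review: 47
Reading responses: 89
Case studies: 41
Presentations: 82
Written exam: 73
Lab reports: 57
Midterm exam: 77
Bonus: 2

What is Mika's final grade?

Weighted total:
  Peer review 47 × 0.19 = 8.93
  Reading responses 89 × 0.08 = 7.12
  Case studies 41 × 0.09 = 3.69
  Presentations 82 × 0.19 = 15.58
  Written exam 73 × 0.18 = 13.14
  Lab reports 57 × 0.05 = 2.85
  Midterm exam 77 × 0.22 = 16.94
Sum = 68.25
Bonus: 68.25 + 2 = 70.25
70.25 is ≥ 69 and < 79 → C

C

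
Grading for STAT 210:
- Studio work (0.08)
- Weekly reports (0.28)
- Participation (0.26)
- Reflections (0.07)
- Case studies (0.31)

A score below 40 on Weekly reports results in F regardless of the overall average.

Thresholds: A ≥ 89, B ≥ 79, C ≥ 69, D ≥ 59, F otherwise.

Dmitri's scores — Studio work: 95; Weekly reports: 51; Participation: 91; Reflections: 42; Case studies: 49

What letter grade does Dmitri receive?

D

Weekly reports score 51 ≥ 40: minimum met.
Weighted total:
  Studio work 95 × 0.08 = 7.6
  Weekly reports 51 × 0.28 = 14.28
  Participation 91 × 0.26 = 23.66
  Reflections 42 × 0.07 = 2.94
  Case studies 49 × 0.31 = 15.19
Sum = 63.67
63.67 is ≥ 59 and < 69 → D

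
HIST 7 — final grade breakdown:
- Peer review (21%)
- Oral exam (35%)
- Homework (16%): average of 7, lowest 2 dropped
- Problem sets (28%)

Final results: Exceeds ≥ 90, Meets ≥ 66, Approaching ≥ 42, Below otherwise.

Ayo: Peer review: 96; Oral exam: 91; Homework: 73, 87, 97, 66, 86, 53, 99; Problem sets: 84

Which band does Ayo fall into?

Meets

Homework: drop 53, 66 → average of remaining 5 = 442/5 = 88.4
Weighted total:
  Peer review 96 × 0.21 = 20.16
  Oral exam 91 × 0.35 = 31.85
  Homework 88.4 × 0.16 = 14.144
  Problem sets 84 × 0.28 = 23.52
Sum = 89.674
89.674 is ≥ 66 and < 90 → Meets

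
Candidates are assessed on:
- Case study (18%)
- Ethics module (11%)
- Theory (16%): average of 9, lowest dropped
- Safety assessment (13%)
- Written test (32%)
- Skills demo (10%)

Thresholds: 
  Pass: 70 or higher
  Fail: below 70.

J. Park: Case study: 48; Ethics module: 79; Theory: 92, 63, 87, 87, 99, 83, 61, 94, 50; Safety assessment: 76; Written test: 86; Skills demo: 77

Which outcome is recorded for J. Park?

Pass

Theory: drop 50 → average of remaining 8 = 666/8 = 83.25
Weighted total:
  Case study 48 × 0.18 = 8.64
  Ethics module 79 × 0.11 = 8.69
  Theory 83.25 × 0.16 = 13.32
  Safety assessment 76 × 0.13 = 9.88
  Written test 86 × 0.32 = 27.52
  Skills demo 77 × 0.1 = 7.7
Sum = 75.75
75.75 ≥ 70 → Pass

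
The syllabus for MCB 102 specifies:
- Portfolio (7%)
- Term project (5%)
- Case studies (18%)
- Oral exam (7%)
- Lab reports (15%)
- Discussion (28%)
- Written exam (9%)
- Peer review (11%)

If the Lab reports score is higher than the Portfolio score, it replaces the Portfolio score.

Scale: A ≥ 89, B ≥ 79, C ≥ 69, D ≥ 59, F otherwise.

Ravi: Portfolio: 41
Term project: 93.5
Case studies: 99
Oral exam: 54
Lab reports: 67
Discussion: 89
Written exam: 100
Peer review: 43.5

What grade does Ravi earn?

Lab reports (67) > Portfolio (41), so Portfolio counts as 67.
Weighted total:
  Portfolio 67 × 0.07 = 4.69
  Term project 93.5 × 0.05 = 4.675
  Case studies 99 × 0.18 = 17.82
  Oral exam 54 × 0.07 = 3.78
  Lab reports 67 × 0.15 = 10.05
  Discussion 89 × 0.28 = 24.92
  Written exam 100 × 0.09 = 9
  Peer review 43.5 × 0.11 = 4.785
Sum = 79.72
79.72 is ≥ 79 and < 89 → B

B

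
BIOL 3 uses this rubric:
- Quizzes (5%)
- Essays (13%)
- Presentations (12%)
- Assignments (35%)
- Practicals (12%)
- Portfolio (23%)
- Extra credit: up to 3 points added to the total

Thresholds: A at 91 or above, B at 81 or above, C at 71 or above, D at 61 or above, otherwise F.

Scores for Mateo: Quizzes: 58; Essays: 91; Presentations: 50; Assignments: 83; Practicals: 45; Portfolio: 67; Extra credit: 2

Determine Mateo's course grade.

C

Weighted total:
  Quizzes 58 × 0.05 = 2.9
  Essays 91 × 0.13 = 11.83
  Presentations 50 × 0.12 = 6
  Assignments 83 × 0.35 = 29.05
  Practicals 45 × 0.12 = 5.4
  Portfolio 67 × 0.23 = 15.41
Sum = 70.59
Extra credit: 70.59 + 2 = 72.59
72.59 is ≥ 71 and < 81 → C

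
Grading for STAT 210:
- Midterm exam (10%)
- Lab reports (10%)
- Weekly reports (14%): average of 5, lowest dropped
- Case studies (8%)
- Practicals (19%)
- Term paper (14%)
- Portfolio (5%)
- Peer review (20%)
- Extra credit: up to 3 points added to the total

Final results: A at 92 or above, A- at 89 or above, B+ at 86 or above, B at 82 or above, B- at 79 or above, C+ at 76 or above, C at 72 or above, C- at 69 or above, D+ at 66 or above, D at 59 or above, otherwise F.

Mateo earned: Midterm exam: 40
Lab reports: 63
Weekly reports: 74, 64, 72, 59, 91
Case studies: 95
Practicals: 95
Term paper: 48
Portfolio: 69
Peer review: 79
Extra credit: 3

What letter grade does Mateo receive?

C

Weekly reports: drop 59 → average of remaining 4 = 301/4 = 75.25
Weighted total:
  Midterm exam 40 × 0.1 = 4
  Lab reports 63 × 0.1 = 6.3
  Weekly reports 75.25 × 0.14 = 10.535
  Case studies 95 × 0.08 = 7.6
  Practicals 95 × 0.19 = 18.05
  Term paper 48 × 0.14 = 6.72
  Portfolio 69 × 0.05 = 3.45
  Peer review 79 × 0.2 = 15.8
Sum = 72.455
Extra credit: 72.455 + 3 = 75.455
75.455 is ≥ 72 and < 76 → C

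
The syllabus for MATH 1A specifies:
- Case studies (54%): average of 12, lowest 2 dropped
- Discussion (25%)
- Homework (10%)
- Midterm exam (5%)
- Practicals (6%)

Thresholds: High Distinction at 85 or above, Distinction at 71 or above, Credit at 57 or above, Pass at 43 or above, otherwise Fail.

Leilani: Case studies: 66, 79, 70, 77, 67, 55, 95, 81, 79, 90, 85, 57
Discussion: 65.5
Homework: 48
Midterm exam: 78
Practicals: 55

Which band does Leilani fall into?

Credit

Case studies: drop 55, 57 → average of remaining 10 = 789/10 = 78.9
Weighted total:
  Case studies 78.9 × 0.54 = 42.606
  Discussion 65.5 × 0.25 = 16.375
  Homework 48 × 0.1 = 4.8
  Midterm exam 78 × 0.05 = 3.9
  Practicals 55 × 0.06 = 3.3
Sum = 70.981
70.981 is ≥ 57 and < 71 → Credit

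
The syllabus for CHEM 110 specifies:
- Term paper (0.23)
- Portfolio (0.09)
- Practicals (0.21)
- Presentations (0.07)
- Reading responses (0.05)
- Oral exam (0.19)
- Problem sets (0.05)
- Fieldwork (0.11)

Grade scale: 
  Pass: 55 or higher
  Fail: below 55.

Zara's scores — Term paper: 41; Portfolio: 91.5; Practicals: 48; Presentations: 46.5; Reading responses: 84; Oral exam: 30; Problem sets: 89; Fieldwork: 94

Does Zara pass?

Weighted total:
  Term paper 41 × 0.23 = 9.43
  Portfolio 91.5 × 0.09 = 8.235
  Practicals 48 × 0.21 = 10.08
  Presentations 46.5 × 0.07 = 3.255
  Reading responses 84 × 0.05 = 4.2
  Oral exam 30 × 0.19 = 5.7
  Problem sets 89 × 0.05 = 4.45
  Fieldwork 94 × 0.11 = 10.34
Sum = 55.69
55.69 ≥ 55 → Pass

Pass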